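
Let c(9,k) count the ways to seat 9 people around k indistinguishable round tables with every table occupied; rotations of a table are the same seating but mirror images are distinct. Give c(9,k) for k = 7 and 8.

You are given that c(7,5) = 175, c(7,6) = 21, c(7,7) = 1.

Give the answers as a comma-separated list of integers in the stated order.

i=8: T(8,6)=175+7·21=322 | T(8,7)=21+7·1=28 | T(8,8)=1+7·0=1
i=9: T(9,7)=322+8·28=546 | T(9,8)=28+8·1=36
Read c(9,7) = 546, c(9,8) = 36.

546, 36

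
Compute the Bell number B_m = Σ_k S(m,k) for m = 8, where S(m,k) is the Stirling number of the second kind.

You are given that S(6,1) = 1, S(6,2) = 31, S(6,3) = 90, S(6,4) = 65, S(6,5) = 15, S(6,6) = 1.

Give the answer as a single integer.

r7: T_7,1=1×1+0=1; T_7,2=2×31+1=63; T_7,3=3×90+31=301; T_7,4=4×65+90=350; T_7,5=5×15+65=140; T_7,6=6×1+15=21; T_7,7=7×0+1=1
r8: T_8,1=1×1+0=1; T_8,2=2×63+1=127; T_8,3=3×301+63=966; T_8,4=4×350+301=1701; T_8,5=5×140+350=1050; T_8,6=6×21+140=266; T_8,7=7×1+21=28; T_8,8=8×0+1=1
B_8 = ΣS(8,k) = 1+127+966+1701+1050+266+28+1 = 4140

4140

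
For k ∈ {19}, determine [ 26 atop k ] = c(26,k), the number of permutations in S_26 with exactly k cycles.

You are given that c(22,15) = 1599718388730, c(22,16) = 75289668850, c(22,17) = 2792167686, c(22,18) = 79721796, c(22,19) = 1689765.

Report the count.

[23] T[23,16]:22*75289668850+1599718388730=3256091103430 · T[23,17]:22*2792167686+75289668850=136717357942 · T[23,18]:22*79721796+2792167686=4546047198 · T[23,19]:22*1689765+79721796=116896626
[24] T[24,17]:23*136717357942+3256091103430=6400590336096 · T[24,18]:23*4546047198+136717357942=241276443496 · T[24,19]:23*116896626+4546047198=7234669596
[25] T[25,18]:24*241276443496+6400590336096=12191224980000 · T[25,19]:24*7234669596+241276443496=414908513800
[26] T[26,19]:25*414908513800+12191224980000=22563937825000
Read c(26,19) = 22563937825000.

22563937825000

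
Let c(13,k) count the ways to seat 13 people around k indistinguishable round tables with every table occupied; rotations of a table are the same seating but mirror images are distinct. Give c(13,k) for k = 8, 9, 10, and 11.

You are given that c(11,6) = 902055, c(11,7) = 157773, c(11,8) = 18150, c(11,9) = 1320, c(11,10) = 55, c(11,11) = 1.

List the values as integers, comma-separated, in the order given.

6926634, 749463, 55770, 2717

r12: T_12,7=11×157773+902055=2637558; T_12,8=11×18150+157773=357423; T_12,9=11×1320+18150=32670; T_12,10=11×55+1320=1925; T_12,11=11×1+55=66
r13: T_13,8=12×357423+2637558=6926634; T_13,9=12×32670+357423=749463; T_13,10=12×1925+32670=55770; T_13,11=12×66+1925=2717
Read c(13,8) = 6926634, c(13,9) = 749463, c(13,10) = 55770, c(13,11) = 2717.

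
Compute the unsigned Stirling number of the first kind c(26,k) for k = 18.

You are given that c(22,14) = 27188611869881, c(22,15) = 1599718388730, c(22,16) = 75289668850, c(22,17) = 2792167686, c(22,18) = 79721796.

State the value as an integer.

row 23: T[23][15]=22·1599718388730+27188611869881=62382416421941  T[23][16]=22·75289668850+1599718388730=3256091103430  T[23][17]=22·2792167686+75289668850=136717357942  T[23][18]=22·79721796+2792167686=4546047198
row 24: T[24][16]=23·3256091103430+62382416421941=137272511800831  T[24][17]=23·136717357942+3256091103430=6400590336096  T[24][18]=23·4546047198+136717357942=241276443496
row 25: T[25][17]=24·6400590336096+137272511800831=290886679867135  T[25][18]=24·241276443496+6400590336096=12191224980000
row 26: T[26][18]=25·12191224980000+290886679867135=595667304367135
Read c(26,18) = 595667304367135.

595667304367135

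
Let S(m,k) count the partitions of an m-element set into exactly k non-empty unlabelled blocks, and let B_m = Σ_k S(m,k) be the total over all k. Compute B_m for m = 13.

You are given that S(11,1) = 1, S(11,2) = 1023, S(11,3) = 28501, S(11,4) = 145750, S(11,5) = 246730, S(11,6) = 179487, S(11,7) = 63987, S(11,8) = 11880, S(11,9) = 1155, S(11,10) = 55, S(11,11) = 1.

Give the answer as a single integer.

row 12: T[12][1]=1·1+0=1  T[12][2]=2·1023+1=2047  T[12][3]=3·28501+1023=86526  T[12][4]=4·145750+28501=611501  T[12][5]=5·246730+145750=1379400  T[12][6]=6·179487+246730=1323652  T[12][7]=7·63987+179487=627396  T[12][8]=8·11880+63987=159027  T[12][9]=9·1155+11880=22275  T[12][10]=10·55+1155=1705  T[12][11]=11·1+55=66  T[12][12]=12·0+1=1
row 13: T[13][1]=1·1+0=1  T[13][2]=2·2047+1=4095  T[13][3]=3·86526+2047=261625  T[13][4]=4·611501+86526=2532530  T[13][5]=5·1379400+611501=7508501  T[13][6]=6·1323652+1379400=9321312  T[13][7]=7·627396+1323652=5715424  T[13][8]=8·159027+627396=1899612  T[13][9]=9·22275+159027=359502  T[13][10]=10·1705+22275=39325  T[13][11]=11·66+1705=2431  T[13][12]=12·1+66=78  T[13][13]=13·0+1=1
B_13 = ΣS(13,k) = 1+4095+261625+2532530+7508501+9321312+5715424+1899612+359502+39325+2431+78+1 = 27644437

27644437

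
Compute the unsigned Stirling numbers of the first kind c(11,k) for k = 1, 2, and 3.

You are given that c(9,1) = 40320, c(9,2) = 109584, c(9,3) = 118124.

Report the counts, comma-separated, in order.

[10] T[10,1]:9*40320+0=362880 · T[10,2]:9*109584+40320=1026576 · T[10,3]:9*118124+109584=1172700
[11] T[11,1]:10*362880+0=3628800 · T[11,2]:10*1026576+362880=10628640 · T[11,3]:10*1172700+1026576=12753576
Read c(11,1) = 3628800, c(11,2) = 10628640, c(11,3) = 12753576.

3628800, 10628640, 12753576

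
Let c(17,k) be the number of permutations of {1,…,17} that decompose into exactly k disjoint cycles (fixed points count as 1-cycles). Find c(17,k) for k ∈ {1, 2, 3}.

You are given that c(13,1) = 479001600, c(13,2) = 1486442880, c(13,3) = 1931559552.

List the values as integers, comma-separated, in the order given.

20922789888000, 70734282393600, 102992244837120

r14: T_14,1=13×479001600+0=6227020800; T_14,2=13×1486442880+479001600=19802759040; T_14,3=13×1931559552+1486442880=26596717056
r15: T_15,1=14×6227020800+0=87178291200; T_15,2=14×19802759040+6227020800=283465647360; T_15,3=14×26596717056+19802759040=392156797824
r16: T_16,1=15×87178291200+0=1307674368000; T_16,2=15×283465647360+87178291200=4339163001600; T_16,3=15×392156797824+283465647360=6165817614720
r17: T_17,1=16×1307674368000+0=20922789888000; T_17,2=16×4339163001600+1307674368000=70734282393600; T_17,3=16×6165817614720+4339163001600=102992244837120
Read c(17,1) = 20922789888000, c(17,2) = 70734282393600, c(17,3) = 102992244837120.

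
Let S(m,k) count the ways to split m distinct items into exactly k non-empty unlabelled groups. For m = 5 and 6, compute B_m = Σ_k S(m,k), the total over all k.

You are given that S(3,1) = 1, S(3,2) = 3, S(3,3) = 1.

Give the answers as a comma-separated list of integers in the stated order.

52, 203

@4  (4,1):1·1+0→1, (4,2):3·2+1→7, (4,3):1·3+3→6, (4,4):0·4+1→1
@5  (5,1):1·1+0→1, (5,2):7·2+1→15, (5,3):6·3+7→25, (5,4):1·4+6→10, (5,5):0·5+1→1
@6  (6,1):1·1+0→1, (6,2):15·2+1→31, (6,3):25·3+15→90, (6,4):10·4+25→65, (6,5):1·5+10→15, (6,6):0·6+1→1
B_5 = ΣS(5,k) = 1+15+25+10+1 = 52
B_6 = ΣS(6,k) = 1+31+90+65+15+1 = 203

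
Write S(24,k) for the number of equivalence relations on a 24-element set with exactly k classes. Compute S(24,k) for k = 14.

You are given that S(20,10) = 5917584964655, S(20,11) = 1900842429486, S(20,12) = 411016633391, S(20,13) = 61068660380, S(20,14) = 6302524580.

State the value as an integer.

row 21: T[21][11]=11·1900842429486+5917584964655=26826851689001  T[21][12]=12·411016633391+1900842429486=6833042030178  T[21][13]=13·61068660380+411016633391=1204909218331  T[21][14]=14·6302524580+61068660380=149304004500
row 22: T[22][12]=12·6833042030178+26826851689001=108823356051137  T[22][13]=13·1204909218331+6833042030178=22496861868481  T[22][14]=14·149304004500+1204909218331=3295165281331
row 23: T[23][13]=13·22496861868481+108823356051137=401282560341390  T[23][14]=14·3295165281331+22496861868481=68629175807115
row 24: T[24][14]=14·68629175807115+401282560341390=1362091021641000
Read S(24,14) = 1362091021641000.

1362091021641000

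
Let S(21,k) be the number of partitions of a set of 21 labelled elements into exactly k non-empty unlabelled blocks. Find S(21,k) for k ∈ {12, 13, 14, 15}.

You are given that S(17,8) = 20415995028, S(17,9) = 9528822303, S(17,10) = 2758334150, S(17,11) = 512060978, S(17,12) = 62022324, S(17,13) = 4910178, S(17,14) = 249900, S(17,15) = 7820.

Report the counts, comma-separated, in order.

@18  (18,9):9528822303·9+20415995028→106175395755, (18,10):2758334150·10+9528822303→37112163803, (18,11):512060978·11+2758334150→8391004908, (18,12):62022324·12+512060978→1256328866, (18,13):4910178·13+62022324→125854638, (18,14):249900·14+4910178→8408778, (18,15):7820·15+249900→367200
@19  (19,10):37112163803·10+106175395755→477297033785, (19,11):8391004908·11+37112163803→129413217791, (19,12):1256328866·12+8391004908→23466951300, (19,13):125854638·13+1256328866→2892439160, (19,14):8408778·14+125854638→243577530, (19,15):367200·15+8408778→13916778
@20  (20,11):129413217791·11+477297033785→1900842429486, (20,12):23466951300·12+129413217791→411016633391, (20,13):2892439160·13+23466951300→61068660380, (20,14):243577530·14+2892439160→6302524580, (20,15):13916778·15+243577530→452329200
@21  (21,12):411016633391·12+1900842429486→6833042030178, (21,13):61068660380·13+411016633391→1204909218331, (21,14):6302524580·14+61068660380→149304004500, (21,15):452329200·15+6302524580→13087462580
Read S(21,12) = 6833042030178, S(21,13) = 1204909218331, S(21,14) = 149304004500, S(21,15) = 13087462580.

6833042030178, 1204909218331, 149304004500, 13087462580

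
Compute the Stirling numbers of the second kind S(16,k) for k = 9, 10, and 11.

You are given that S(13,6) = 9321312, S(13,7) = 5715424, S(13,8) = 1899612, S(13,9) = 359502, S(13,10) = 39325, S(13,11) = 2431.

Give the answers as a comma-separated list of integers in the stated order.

820784250, 193754990, 28936908

i=14: T(14,7)=9321312+7·5715424=49329280 | T(14,8)=5715424+8·1899612=20912320 | T(14,9)=1899612+9·359502=5135130 | T(14,10)=359502+10·39325=752752 | T(14,11)=39325+11·2431=66066
i=15: T(15,8)=49329280+8·20912320=216627840 | T(15,9)=20912320+9·5135130=67128490 | T(15,10)=5135130+10·752752=12662650 | T(15,11)=752752+11·66066=1479478
i=16: T(16,9)=216627840+9·67128490=820784250 | T(16,10)=67128490+10·12662650=193754990 | T(16,11)=12662650+11·1479478=28936908
Read S(16,9) = 820784250, S(16,10) = 193754990, S(16,11) = 28936908.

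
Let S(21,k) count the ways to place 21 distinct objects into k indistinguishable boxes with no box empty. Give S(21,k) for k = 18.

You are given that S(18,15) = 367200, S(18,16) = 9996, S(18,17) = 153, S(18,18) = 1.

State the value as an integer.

1023435

@19  (19,16):9996·16+367200→527136, (19,17):153·17+9996→12597, (19,18):1·18+153→171
@20  (20,17):12597·17+527136→741285, (20,18):171·18+12597→15675
@21  (21,18):15675·18+741285→1023435
Read S(21,18) = 1023435.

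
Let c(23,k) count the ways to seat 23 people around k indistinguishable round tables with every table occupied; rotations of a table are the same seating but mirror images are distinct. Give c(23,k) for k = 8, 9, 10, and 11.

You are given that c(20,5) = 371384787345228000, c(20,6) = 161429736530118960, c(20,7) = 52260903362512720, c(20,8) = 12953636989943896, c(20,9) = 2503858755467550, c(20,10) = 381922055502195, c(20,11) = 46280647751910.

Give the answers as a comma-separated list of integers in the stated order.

199321978221066137360, 43714229649594412832, 7707401101297361068, 1103230881185949736

i=21: T(21,6)=371384787345228000+20·161429736530118960=3599979517947607200 | T(21,7)=161429736530118960+20·52260903362512720=1206647803780373360 | T(21,8)=52260903362512720+20·12953636989943896=311333643161390640 | T(21,9)=12953636989943896+20·2503858755467550=63030812099294896 | T(21,10)=2503858755467550+20·381922055502195=10142299865511450 | T(21,11)=381922055502195+20·46280647751910=1307535010540395
i=22: T(22,7)=3599979517947607200+21·1206647803780373360=28939583397335447760 | T(22,8)=1206647803780373360+21·311333643161390640=7744654310169576800 | T(22,9)=311333643161390640+21·63030812099294896=1634980697246583456 | T(22,10)=63030812099294896+21·10142299865511450=276019109275035346 | T(22,11)=10142299865511450+21·1307535010540395=37600535086859745
i=23: T(23,8)=28939583397335447760+22·7744654310169576800=199321978221066137360 | T(23,9)=7744654310169576800+22·1634980697246583456=43714229649594412832 | T(23,10)=1634980697246583456+22·276019109275035346=7707401101297361068 | T(23,11)=276019109275035346+22·37600535086859745=1103230881185949736
Read c(23,8) = 199321978221066137360, c(23,9) = 43714229649594412832, c(23,10) = 7707401101297361068, c(23,11) = 1103230881185949736.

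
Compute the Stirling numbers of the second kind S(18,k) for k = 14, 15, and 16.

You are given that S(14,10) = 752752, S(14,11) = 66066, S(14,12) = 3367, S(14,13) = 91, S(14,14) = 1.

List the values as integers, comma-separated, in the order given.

row 15: T[15][11]=11·66066+752752=1479478  T[15][12]=12·3367+66066=106470  T[15][13]=13·91+3367=4550  T[15][14]=14·1+91=105  T[15][15]=15·0+1=1
row 16: T[16][12]=12·106470+1479478=2757118  T[16][13]=13·4550+106470=165620  T[16][14]=14·105+4550=6020  T[16][15]=15·1+105=120  T[16][16]=16·0+1=1
row 17: T[17][13]=13·165620+2757118=4910178  T[17][14]=14·6020+165620=249900  T[17][15]=15·120+6020=7820  T[17][16]=16·1+120=136
row 18: T[18][14]=14·249900+4910178=8408778  T[18][15]=15·7820+249900=367200  T[18][16]=16·136+7820=9996
Read S(18,14) = 8408778, S(18,15) = 367200, S(18,16) = 9996.

8408778, 367200, 9996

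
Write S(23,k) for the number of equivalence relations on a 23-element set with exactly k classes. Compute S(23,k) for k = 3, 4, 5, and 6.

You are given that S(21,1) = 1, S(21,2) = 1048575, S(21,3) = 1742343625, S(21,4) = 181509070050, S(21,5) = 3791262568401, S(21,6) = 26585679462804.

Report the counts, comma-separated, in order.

15686335501, 2916342574750, 96416888184100, 998969857983405

@22  (22,2):1048575·2+1→2097151, (22,3):1742343625·3+1048575→5228079450, (22,4):181509070050·4+1742343625→727778623825, (22,5):3791262568401·5+181509070050→19137821912055, (22,6):26585679462804·6+3791262568401→163305339345225
@23  (23,3):5228079450·3+2097151→15686335501, (23,4):727778623825·4+5228079450→2916342574750, (23,5):19137821912055·5+727778623825→96416888184100, (23,6):163305339345225·6+19137821912055→998969857983405
Read S(23,3) = 15686335501, S(23,4) = 2916342574750, S(23,5) = 96416888184100, S(23,6) = 998969857983405.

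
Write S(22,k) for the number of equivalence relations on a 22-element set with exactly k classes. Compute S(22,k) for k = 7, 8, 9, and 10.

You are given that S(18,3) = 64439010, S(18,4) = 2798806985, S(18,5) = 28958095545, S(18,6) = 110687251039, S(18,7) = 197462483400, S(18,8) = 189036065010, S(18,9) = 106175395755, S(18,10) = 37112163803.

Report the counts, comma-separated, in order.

602762379967440, 1142399079991620, 1241963303533920, 835143799377954

@19  (19,4):2798806985·4+64439010→11259666950, (19,5):28958095545·5+2798806985→147589284710, (19,6):110687251039·6+28958095545→693081601779, (19,7):197462483400·7+110687251039→1492924634839, (19,8):189036065010·8+197462483400→1709751003480, (19,9):106175395755·9+189036065010→1144614626805, (19,10):37112163803·10+106175395755→477297033785
@20  (20,5):147589284710·5+11259666950→749206090500, (20,6):693081601779·6+147589284710→4306078895384, (20,7):1492924634839·7+693081601779→11143554045652, (20,8):1709751003480·8+1492924634839→15170932662679, (20,9):1144614626805·9+1709751003480→12011282644725, (20,10):477297033785·10+1144614626805→5917584964655
@21  (21,6):4306078895384·6+749206090500→26585679462804, (21,7):11143554045652·7+4306078895384→82310957214948, (21,8):15170932662679·8+11143554045652→132511015347084, (21,9):12011282644725·9+15170932662679→123272476465204, (21,10):5917584964655·10+12011282644725→71187132291275
@22  (22,7):82310957214948·7+26585679462804→602762379967440, (22,8):132511015347084·8+82310957214948→1142399079991620, (22,9):123272476465204·9+132511015347084→1241963303533920, (22,10):71187132291275·10+123272476465204→835143799377954
Read S(22,7) = 602762379967440, S(22,8) = 1142399079991620, S(22,9) = 1241963303533920, S(22,10) = 835143799377954.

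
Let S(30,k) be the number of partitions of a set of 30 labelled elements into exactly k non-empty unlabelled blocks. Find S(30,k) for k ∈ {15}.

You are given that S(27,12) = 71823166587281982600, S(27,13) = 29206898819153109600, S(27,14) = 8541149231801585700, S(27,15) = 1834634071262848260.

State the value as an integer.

[28] T[28,13]:13*29206898819153109600+71823166587281982600=451512851236272407400 · T[28,14]:14*8541149231801585700+29206898819153109600=148782988064375309400 · T[28,15]:15*1834634071262848260+8541149231801585700=36060660300744309600
[29] T[29,14]:14*148782988064375309400+451512851236272407400=2534474684137526739000 · T[29,15]:15*36060660300744309600+148782988064375309400=689692892575539953400
[30] T[30,15]:15*689692892575539953400+2534474684137526739000=12879868072770626040000
Read S(30,15) = 12879868072770626040000.

12879868072770626040000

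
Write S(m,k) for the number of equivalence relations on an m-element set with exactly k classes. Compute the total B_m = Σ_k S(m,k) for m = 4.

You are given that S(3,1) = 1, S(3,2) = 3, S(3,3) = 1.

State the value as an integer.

15

r4: T_4,1=1×1+0=1; T_4,2=2×3+1=7; T_4,3=3×1+3=6; T_4,4=4×0+1=1
B_4 = ΣS(4,k) = 1+7+6+1 = 15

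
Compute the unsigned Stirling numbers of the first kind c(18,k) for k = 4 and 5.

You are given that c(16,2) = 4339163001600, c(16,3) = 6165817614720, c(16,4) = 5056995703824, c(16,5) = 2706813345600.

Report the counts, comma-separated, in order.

1583313975727488, 909299905844112

[17] T[17,3]:16*6165817614720+4339163001600=102992244837120 · T[17,4]:16*5056995703824+6165817614720=87077748875904 · T[17,5]:16*2706813345600+5056995703824=48366009233424
[18] T[18,4]:17*87077748875904+102992244837120=1583313975727488 · T[18,5]:17*48366009233424+87077748875904=909299905844112
Read c(18,4) = 1583313975727488, c(18,5) = 909299905844112.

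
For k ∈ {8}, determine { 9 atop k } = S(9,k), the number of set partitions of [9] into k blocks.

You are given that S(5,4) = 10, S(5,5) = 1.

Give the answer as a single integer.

36

@6  (6,5):1·5+10→15, (6,6):0·6+1→1
@7  (7,6):1·6+15→21, (7,7):0·7+1→1
@8  (8,7):1·7+21→28, (8,8):0·8+1→1
@9  (9,8):1·8+28→36
Read S(9,8) = 36.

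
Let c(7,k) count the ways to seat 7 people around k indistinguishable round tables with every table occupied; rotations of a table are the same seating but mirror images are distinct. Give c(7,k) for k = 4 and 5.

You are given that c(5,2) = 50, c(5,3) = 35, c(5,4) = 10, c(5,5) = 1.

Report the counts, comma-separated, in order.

735, 175

i=6: T(6,3)=50+5·35=225 | T(6,4)=35+5·10=85 | T(6,5)=10+5·1=15
i=7: T(7,4)=225+6·85=735 | T(7,5)=85+6·15=175
Read c(7,4) = 735, c(7,5) = 175.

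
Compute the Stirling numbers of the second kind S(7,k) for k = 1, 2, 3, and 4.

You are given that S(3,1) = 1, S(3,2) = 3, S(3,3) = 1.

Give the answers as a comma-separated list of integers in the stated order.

1, 63, 301, 350

i=4: T(4,1)=0+1·1=1 | T(4,2)=1+2·3=7 | T(4,3)=3+3·1=6 | T(4,4)=1+4·0=1
i=5: T(5,1)=0+1·1=1 | T(5,2)=1+2·7=15 | T(5,3)=7+3·6=25 | T(5,4)=6+4·1=10
i=6: T(6,1)=0+1·1=1 | T(6,2)=1+2·15=31 | T(6,3)=15+3·25=90 | T(6,4)=25+4·10=65
i=7: T(7,1)=0+1·1=1 | T(7,2)=1+2·31=63 | T(7,3)=31+3·90=301 | T(7,4)=90+4·65=350
Read S(7,1) = 1, S(7,2) = 63, S(7,3) = 301, S(7,4) = 350.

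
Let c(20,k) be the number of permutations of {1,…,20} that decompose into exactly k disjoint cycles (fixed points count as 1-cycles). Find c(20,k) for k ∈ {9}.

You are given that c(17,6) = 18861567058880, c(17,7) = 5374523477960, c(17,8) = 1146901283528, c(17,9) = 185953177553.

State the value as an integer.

2503858755467550

i=18: T(18,7)=18861567058880+17·5374523477960=110228466184200 | T(18,8)=5374523477960+17·1146901283528=24871845297936 | T(18,9)=1146901283528+17·185953177553=4308105301929
i=19: T(19,8)=110228466184200+18·24871845297936=557921681547048 | T(19,9)=24871845297936+18·4308105301929=102417740732658
i=20: T(20,9)=557921681547048+19·102417740732658=2503858755467550
Read c(20,9) = 2503858755467550.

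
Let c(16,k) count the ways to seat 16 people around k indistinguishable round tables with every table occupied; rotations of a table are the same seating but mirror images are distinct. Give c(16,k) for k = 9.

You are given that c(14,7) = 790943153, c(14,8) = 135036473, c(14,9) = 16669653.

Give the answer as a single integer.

8207628000

row 15: T[15][8]=14·135036473+790943153=2681453775  T[15][9]=14·16669653+135036473=368411615
row 16: T[16][9]=15·368411615+2681453775=8207628000
Read c(16,9) = 8207628000.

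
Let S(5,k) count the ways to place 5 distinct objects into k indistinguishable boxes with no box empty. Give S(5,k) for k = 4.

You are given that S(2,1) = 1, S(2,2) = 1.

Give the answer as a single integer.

10

@3  (3,2):1·2+1→3, (3,3):0·3+1→1
@4  (4,3):1·3+3→6, (4,4):0·4+1→1
@5  (5,4):1·4+6→10
Read S(5,4) = 10.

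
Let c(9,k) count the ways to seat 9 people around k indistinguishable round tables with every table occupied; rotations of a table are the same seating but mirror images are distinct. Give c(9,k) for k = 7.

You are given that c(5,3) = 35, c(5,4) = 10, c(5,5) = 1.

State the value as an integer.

[6] T[6,4]:5*10+35=85 · T[6,5]:5*1+10=15 · T[6,6]:5*0+1=1
[7] T[7,5]:6*15+85=175 · T[7,6]:6*1+15=21 · T[7,7]:6*0+1=1
[8] T[8,6]:7*21+175=322 · T[8,7]:7*1+21=28
[9] T[9,7]:8*28+322=546
Read c(9,7) = 546.

546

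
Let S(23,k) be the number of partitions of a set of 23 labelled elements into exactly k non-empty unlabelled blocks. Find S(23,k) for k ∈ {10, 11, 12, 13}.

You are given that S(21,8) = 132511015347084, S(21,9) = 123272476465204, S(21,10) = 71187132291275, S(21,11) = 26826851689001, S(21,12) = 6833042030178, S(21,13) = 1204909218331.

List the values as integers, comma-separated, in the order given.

9593401297313460, 4864251308951100, 1672162773483930, 401282560341390

row 22: T[22][9]=9·123272476465204+132511015347084=1241963303533920  T[22][10]=10·71187132291275+123272476465204=835143799377954  T[22][11]=11·26826851689001+71187132291275=366282500870286  T[22][12]=12·6833042030178+26826851689001=108823356051137  T[22][13]=13·1204909218331+6833042030178=22496861868481
row 23: T[23][10]=10·835143799377954+1241963303533920=9593401297313460  T[23][11]=11·366282500870286+835143799377954=4864251308951100  T[23][12]=12·108823356051137+366282500870286=1672162773483930  T[23][13]=13·22496861868481+108823356051137=401282560341390
Read S(23,10) = 9593401297313460, S(23,11) = 4864251308951100, S(23,12) = 1672162773483930, S(23,13) = 401282560341390.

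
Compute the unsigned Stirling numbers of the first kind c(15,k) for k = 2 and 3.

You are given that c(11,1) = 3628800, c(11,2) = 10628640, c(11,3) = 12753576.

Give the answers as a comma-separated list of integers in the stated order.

283465647360, 392156797824

[12] T[12,1]:11*3628800+0=39916800 · T[12,2]:11*10628640+3628800=120543840 · T[12,3]:11*12753576+10628640=150917976
[13] T[13,1]:12*39916800+0=479001600 · T[13,2]:12*120543840+39916800=1486442880 · T[13,3]:12*150917976+120543840=1931559552
[14] T[14,1]:13*479001600+0=6227020800 · T[14,2]:13*1486442880+479001600=19802759040 · T[14,3]:13*1931559552+1486442880=26596717056
[15] T[15,2]:14*19802759040+6227020800=283465647360 · T[15,3]:14*26596717056+19802759040=392156797824
Read c(15,2) = 283465647360, c(15,3) = 392156797824.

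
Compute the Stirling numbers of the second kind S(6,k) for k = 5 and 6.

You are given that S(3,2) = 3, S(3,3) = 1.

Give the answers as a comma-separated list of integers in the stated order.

15, 1

i=4: T(4,3)=3+3·1=6 | T(4,4)=1+4·0=1
i=5: T(5,4)=6+4·1=10 | T(5,5)=1+5·0=1
i=6: T(6,5)=10+5·1=15 | T(6,6)=1+6·0=1
Read S(6,5) = 15, S(6,6) = 1.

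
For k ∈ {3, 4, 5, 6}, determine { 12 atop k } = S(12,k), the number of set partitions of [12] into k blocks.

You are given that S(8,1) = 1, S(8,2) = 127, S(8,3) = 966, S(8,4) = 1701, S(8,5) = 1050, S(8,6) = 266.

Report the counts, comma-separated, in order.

[9] T[9,1]:1*1+0=1 · T[9,2]:2*127+1=255 · T[9,3]:3*966+127=3025 · T[9,4]:4*1701+966=7770 · T[9,5]:5*1050+1701=6951 · T[9,6]:6*266+1050=2646
[10] T[10,1]:1*1+0=1 · T[10,2]:2*255+1=511 · T[10,3]:3*3025+255=9330 · T[10,4]:4*7770+3025=34105 · T[10,5]:5*6951+7770=42525 · T[10,6]:6*2646+6951=22827
[11] T[11,2]:2*511+1=1023 · T[11,3]:3*9330+511=28501 · T[11,4]:4*34105+9330=145750 · T[11,5]:5*42525+34105=246730 · T[11,6]:6*22827+42525=179487
[12] T[12,3]:3*28501+1023=86526 · T[12,4]:4*145750+28501=611501 · T[12,5]:5*246730+145750=1379400 · T[12,6]:6*179487+246730=1323652
Read S(12,3) = 86526, S(12,4) = 611501, S(12,5) = 1379400, S(12,6) = 1323652.

86526, 611501, 1379400, 1323652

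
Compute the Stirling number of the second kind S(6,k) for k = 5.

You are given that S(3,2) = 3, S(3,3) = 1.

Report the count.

15

i=4: T(4,3)=3+3·1=6 | T(4,4)=1+4·0=1
i=5: T(5,4)=6+4·1=10 | T(5,5)=1+5·0=1
i=6: T(6,5)=10+5·1=15
Read S(6,5) = 15.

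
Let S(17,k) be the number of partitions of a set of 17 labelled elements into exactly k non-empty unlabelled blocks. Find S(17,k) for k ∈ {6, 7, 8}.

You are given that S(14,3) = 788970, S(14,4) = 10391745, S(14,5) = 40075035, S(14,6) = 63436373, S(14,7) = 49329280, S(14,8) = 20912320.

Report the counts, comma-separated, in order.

17505749898, 25708104786, 20415995028

row 15: T[15][4]=4·10391745+788970=42355950  T[15][5]=5·40075035+10391745=210766920  T[15][6]=6·63436373+40075035=420693273  T[15][7]=7·49329280+63436373=408741333  T[15][8]=8·20912320+49329280=216627840
row 16: T[16][5]=5·210766920+42355950=1096190550  T[16][6]=6·420693273+210766920=2734926558  T[16][7]=7·408741333+420693273=3281882604  T[16][8]=8·216627840+408741333=2141764053
row 17: T[17][6]=6·2734926558+1096190550=17505749898  T[17][7]=7·3281882604+2734926558=25708104786  T[17][8]=8·2141764053+3281882604=20415995028
Read S(17,6) = 17505749898, S(17,7) = 25708104786, S(17,8) = 20415995028.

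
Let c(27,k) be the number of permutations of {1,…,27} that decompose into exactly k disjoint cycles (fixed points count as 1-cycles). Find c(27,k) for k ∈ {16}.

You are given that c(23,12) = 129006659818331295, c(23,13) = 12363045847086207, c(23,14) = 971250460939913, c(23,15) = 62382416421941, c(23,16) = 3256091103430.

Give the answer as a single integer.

r24: T_24,13=23×12363045847086207+129006659818331295=413356714301314056; T_24,14=23×971250460939913+12363045847086207=34701806448704206; T_24,15=23×62382416421941+971250460939913=2406046038644556; T_24,16=23×3256091103430+62382416421941=137272511800831
r25: T_25,14=24×34701806448704206+413356714301314056=1246200069070215000; T_25,15=24×2406046038644556+34701806448704206=92446911376173550; T_25,16=24×137272511800831+2406046038644556=5700586321864500
r26: T_26,15=25×92446911376173550+1246200069070215000=3557372853474553750; T_26,16=25×5700586321864500+92446911376173550=234961569422786050
r27: T_27,16=26×234961569422786050+3557372853474553750=9666373658466991050
Read c(27,16) = 9666373658466991050.

9666373658466991050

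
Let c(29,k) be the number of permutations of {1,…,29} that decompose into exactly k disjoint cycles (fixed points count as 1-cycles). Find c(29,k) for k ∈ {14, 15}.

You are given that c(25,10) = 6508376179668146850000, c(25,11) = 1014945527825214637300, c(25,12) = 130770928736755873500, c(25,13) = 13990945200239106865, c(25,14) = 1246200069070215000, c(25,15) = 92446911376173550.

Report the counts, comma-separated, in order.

2316762871029690607422990, 211821088794711294496815

row 26: T[26][11]=25·1014945527825214637300+6508376179668146850000=31882014375298512782500  T[26][12]=25·130770928736755873500+1014945527825214637300=4284218746244111474800  T[26][13]=25·13990945200239106865+130770928736755873500=480544558742733545125  T[26][14]=25·1246200069070215000+13990945200239106865=45145946926994481865  T[26][15]=25·92446911376173550+1246200069070215000=3557372853474553750
row 27: T[27][12]=26·4284218746244111474800+31882014375298512782500=143271701777645411127300  T[27][13]=26·480544558742733545125+4284218746244111474800=16778377273555183648050  T[27][14]=26·45145946926994481865+480544558742733545125=1654339178844590073615  T[27][15]=26·3557372853474553750+45145946926994481865=137637641117332879365
row 28: T[28][13]=27·16778377273555183648050+143271701777645411127300=596287888163635369624650  T[28][14]=27·1654339178844590073615+16778377273555183648050=61445535102359115635655  T[28][15]=27·137637641117332879365+1654339178844590073615=5370555489012577816470
row 29: T[29][14]=28·61445535102359115635655+596287888163635369624650=2316762871029690607422990  T[29][15]=28·5370555489012577816470+61445535102359115635655=211821088794711294496815
Read c(29,14) = 2316762871029690607422990, c(29,15) = 211821088794711294496815.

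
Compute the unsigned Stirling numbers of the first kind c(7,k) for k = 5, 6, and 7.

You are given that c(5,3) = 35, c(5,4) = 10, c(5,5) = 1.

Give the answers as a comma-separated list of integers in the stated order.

@6  (6,4):10·5+35→85, (6,5):1·5+10→15, (6,6):0·5+1→1
@7  (7,5):15·6+85→175, (7,6):1·6+15→21, (7,7):0·6+1→1
Read c(7,5) = 175, c(7,6) = 21, c(7,7) = 1.

175, 21, 1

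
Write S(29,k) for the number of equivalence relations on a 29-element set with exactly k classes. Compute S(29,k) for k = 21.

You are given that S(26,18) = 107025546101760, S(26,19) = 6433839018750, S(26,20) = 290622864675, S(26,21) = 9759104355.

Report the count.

[27] T[27,19]:19*6433839018750+107025546101760=229268487458010 · T[27,20]:20*290622864675+6433839018750=12246296312250 · T[27,21]:21*9759104355+290622864675=495564056130
[28] T[28,20]:20*12246296312250+229268487458010=474194413703010 · T[28,21]:21*495564056130+12246296312250=22653141490980
[29] T[29,21]:21*22653141490980+474194413703010=949910385013590
Read S(29,21) = 949910385013590.

949910385013590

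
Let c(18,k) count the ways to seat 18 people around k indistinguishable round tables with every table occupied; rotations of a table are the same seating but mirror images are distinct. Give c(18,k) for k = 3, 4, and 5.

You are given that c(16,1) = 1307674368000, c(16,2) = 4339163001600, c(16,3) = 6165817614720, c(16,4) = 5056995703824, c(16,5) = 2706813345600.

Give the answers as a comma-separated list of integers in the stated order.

i=17: T(17,2)=1307674368000+16·4339163001600=70734282393600 | T(17,3)=4339163001600+16·6165817614720=102992244837120 | T(17,4)=6165817614720+16·5056995703824=87077748875904 | T(17,5)=5056995703824+16·2706813345600=48366009233424
i=18: T(18,3)=70734282393600+17·102992244837120=1821602444624640 | T(18,4)=102992244837120+17·87077748875904=1583313975727488 | T(18,5)=87077748875904+17·48366009233424=909299905844112
Read c(18,3) = 1821602444624640, c(18,4) = 1583313975727488, c(18,5) = 909299905844112.

1821602444624640, 1583313975727488, 909299905844112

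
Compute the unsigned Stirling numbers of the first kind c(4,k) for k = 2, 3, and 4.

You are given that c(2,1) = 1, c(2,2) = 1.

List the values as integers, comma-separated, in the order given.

row 3: T[3][1]=2·1+0=2  T[3][2]=2·1+1=3  T[3][3]=2·0+1=1
row 4: T[4][2]=3·3+2=11  T[4][3]=3·1+3=6  T[4][4]=3·0+1=1
Read c(4,2) = 11, c(4,3) = 6, c(4,4) = 1.

11, 6, 1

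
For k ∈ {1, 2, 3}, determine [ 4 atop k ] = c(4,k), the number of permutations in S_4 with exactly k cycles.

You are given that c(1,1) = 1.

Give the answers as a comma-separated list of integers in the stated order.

row 2: T[2][1]=1·1+0=1  T[2][2]=1·0+1=1
row 3: T[3][1]=2·1+0=2  T[3][2]=2·1+1=3  T[3][3]=2·0+1=1
row 4: T[4][1]=3·2+0=6  T[4][2]=3·3+2=11  T[4][3]=3·1+3=6
Read c(4,1) = 6, c(4,2) = 11, c(4,3) = 6.

6, 11, 6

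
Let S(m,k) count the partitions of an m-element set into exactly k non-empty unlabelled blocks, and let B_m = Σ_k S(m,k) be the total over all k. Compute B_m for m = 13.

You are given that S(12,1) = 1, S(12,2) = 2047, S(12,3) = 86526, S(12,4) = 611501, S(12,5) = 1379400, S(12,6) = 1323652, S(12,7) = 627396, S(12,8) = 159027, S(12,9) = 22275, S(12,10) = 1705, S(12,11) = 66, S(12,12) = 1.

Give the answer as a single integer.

[13] T[13,1]:1*1+0=1 · T[13,2]:2*2047+1=4095 · T[13,3]:3*86526+2047=261625 · T[13,4]:4*611501+86526=2532530 · T[13,5]:5*1379400+611501=7508501 · T[13,6]:6*1323652+1379400=9321312 · T[13,7]:7*627396+1323652=5715424 · T[13,8]:8*159027+627396=1899612 · T[13,9]:9*22275+159027=359502 · T[13,10]:10*1705+22275=39325 · T[13,11]:11*66+1705=2431 · T[13,12]:12*1+66=78 · T[13,13]:13*0+1=1
B_13 = ΣS(13,k) = 1+4095+261625+2532530+7508501+9321312+5715424+1899612+359502+39325+2431+78+1 = 27644437

27644437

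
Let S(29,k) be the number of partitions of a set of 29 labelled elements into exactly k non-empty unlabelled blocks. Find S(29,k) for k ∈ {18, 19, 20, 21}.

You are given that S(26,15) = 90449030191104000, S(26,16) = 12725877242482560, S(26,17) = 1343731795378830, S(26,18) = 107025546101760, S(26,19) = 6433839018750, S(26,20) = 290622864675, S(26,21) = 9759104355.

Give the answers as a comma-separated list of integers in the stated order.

2598531274376323650, 239332331869053150, 17110181160972900, 949910385013590

row 27: T[27][16]=16·12725877242482560+90449030191104000=294063066070824960  T[27][17]=17·1343731795378830+12725877242482560=35569317763922670  T[27][18]=18·107025546101760+1343731795378830=3270191625210510  T[27][19]=19·6433839018750+107025546101760=229268487458010  T[27][20]=20·290622864675+6433839018750=12246296312250  T[27][21]=21·9759104355+290622864675=495564056130
row 28: T[28][17]=17·35569317763922670+294063066070824960=898741468057510350  T[28][18]=18·3270191625210510+35569317763922670=94432767017711850  T[28][19]=19·229268487458010+3270191625210510=7626292886912700  T[28][20]=20·12246296312250+229268487458010=474194413703010  T[28][21]=21·495564056130+12246296312250=22653141490980
row 29: T[29][18]=18·94432767017711850+898741468057510350=2598531274376323650  T[29][19]=19·7626292886912700+94432767017711850=239332331869053150  T[29][20]=20·474194413703010+7626292886912700=17110181160972900  T[29][21]=21·22653141490980+474194413703010=949910385013590
Read S(29,18) = 2598531274376323650, S(29,19) = 239332331869053150, S(29,20) = 17110181160972900, S(29,21) = 949910385013590.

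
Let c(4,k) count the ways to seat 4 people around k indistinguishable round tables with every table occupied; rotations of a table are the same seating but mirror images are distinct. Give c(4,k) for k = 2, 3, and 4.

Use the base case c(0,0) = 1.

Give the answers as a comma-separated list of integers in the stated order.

11, 6, 1

row 1: T[1][1]=0·0+1=1
row 2: T[2][1]=1·1+0=1  T[2][2]=1·0+1=1
row 3: T[3][1]=2·1+0=2  T[3][2]=2·1+1=3  T[3][3]=2·0+1=1
row 4: T[4][2]=3·3+2=11  T[4][3]=3·1+3=6  T[4][4]=3·0+1=1
Read c(4,2) = 11, c(4,3) = 6, c(4,4) = 1.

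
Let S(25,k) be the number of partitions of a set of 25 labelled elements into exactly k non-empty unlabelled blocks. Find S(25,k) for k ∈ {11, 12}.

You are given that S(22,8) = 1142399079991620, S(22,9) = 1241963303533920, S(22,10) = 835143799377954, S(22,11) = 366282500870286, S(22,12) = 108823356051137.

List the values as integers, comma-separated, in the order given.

802355904438462660, 362262620784874680

[23] T[23,9]:9*1241963303533920+1142399079991620=12320068811796900 · T[23,10]:10*835143799377954+1241963303533920=9593401297313460 · T[23,11]:11*366282500870286+835143799377954=4864251308951100 · T[23,12]:12*108823356051137+366282500870286=1672162773483930
[24] T[24,10]:10*9593401297313460+12320068811796900=108254081784931500 · T[24,11]:11*4864251308951100+9593401297313460=63100165695775560 · T[24,12]:12*1672162773483930+4864251308951100=24930204590758260
[25] T[25,11]:11*63100165695775560+108254081784931500=802355904438462660 · T[25,12]:12*24930204590758260+63100165695775560=362262620784874680
Read S(25,11) = 802355904438462660, S(25,12) = 362262620784874680.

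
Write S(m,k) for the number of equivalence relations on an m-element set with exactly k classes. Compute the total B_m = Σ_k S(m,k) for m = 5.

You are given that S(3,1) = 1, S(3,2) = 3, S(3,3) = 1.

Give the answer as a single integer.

52

r4: T_4,1=1×1+0=1; T_4,2=2×3+1=7; T_4,3=3×1+3=6; T_4,4=4×0+1=1
r5: T_5,1=1×1+0=1; T_5,2=2×7+1=15; T_5,3=3×6+7=25; T_5,4=4×1+6=10; T_5,5=5×0+1=1
B_5 = ΣS(5,k) = 1+15+25+10+1 = 52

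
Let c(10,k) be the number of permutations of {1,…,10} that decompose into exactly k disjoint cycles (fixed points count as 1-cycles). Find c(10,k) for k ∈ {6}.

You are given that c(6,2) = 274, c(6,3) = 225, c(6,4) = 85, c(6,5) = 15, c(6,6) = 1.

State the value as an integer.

r7: T_7,3=6×225+274=1624; T_7,4=6×85+225=735; T_7,5=6×15+85=175; T_7,6=6×1+15=21
r8: T_8,4=7×735+1624=6769; T_8,5=7×175+735=1960; T_8,6=7×21+175=322
r9: T_9,5=8×1960+6769=22449; T_9,6=8×322+1960=4536
r10: T_10,6=9×4536+22449=63273
Read c(10,6) = 63273.

63273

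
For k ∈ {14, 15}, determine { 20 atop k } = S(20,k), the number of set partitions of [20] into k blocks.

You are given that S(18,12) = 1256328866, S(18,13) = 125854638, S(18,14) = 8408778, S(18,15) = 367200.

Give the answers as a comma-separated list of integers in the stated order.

6302524580, 452329200

i=19: T(19,13)=1256328866+13·125854638=2892439160 | T(19,14)=125854638+14·8408778=243577530 | T(19,15)=8408778+15·367200=13916778
i=20: T(20,14)=2892439160+14·243577530=6302524580 | T(20,15)=243577530+15·13916778=452329200
Read S(20,14) = 6302524580, S(20,15) = 452329200.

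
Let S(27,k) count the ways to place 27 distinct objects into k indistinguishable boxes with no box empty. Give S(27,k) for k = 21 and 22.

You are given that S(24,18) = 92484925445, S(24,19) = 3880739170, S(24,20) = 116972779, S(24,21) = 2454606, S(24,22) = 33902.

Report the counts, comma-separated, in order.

i=25: T(25,19)=92484925445+19·3880739170=166218969675 | T(25,20)=3880739170+20·116972779=6220194750 | T(25,21)=116972779+21·2454606=168519505 | T(25,22)=2454606+22·33902=3200450
i=26: T(26,20)=166218969675+20·6220194750=290622864675 | T(26,21)=6220194750+21·168519505=9759104355 | T(26,22)=168519505+22·3200450=238929405
i=27: T(27,21)=290622864675+21·9759104355=495564056130 | T(27,22)=9759104355+22·238929405=15015551265
Read S(27,21) = 495564056130, S(27,22) = 15015551265.

495564056130, 15015551265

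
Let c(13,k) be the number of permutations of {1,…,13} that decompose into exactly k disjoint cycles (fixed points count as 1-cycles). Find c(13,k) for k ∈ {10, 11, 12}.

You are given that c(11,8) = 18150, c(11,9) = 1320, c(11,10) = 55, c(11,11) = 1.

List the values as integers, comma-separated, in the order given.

@12  (12,9):1320·11+18150→32670, (12,10):55·11+1320→1925, (12,11):1·11+55→66, (12,12):0·11+1→1
@13  (13,10):1925·12+32670→55770, (13,11):66·12+1925→2717, (13,12):1·12+66→78
Read c(13,10) = 55770, c(13,11) = 2717, c(13,12) = 78.

55770, 2717, 78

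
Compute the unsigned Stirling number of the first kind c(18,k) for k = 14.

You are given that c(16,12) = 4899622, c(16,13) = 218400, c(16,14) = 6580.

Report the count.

13896582

@17  (17,13):218400·16+4899622→8394022, (17,14):6580·16+218400→323680
@18  (18,14):323680·17+8394022→13896582
Read c(18,14) = 13896582.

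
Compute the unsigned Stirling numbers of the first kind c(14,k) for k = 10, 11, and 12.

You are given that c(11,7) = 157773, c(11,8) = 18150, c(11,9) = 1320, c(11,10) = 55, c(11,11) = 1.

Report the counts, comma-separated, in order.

1474473, 91091, 3731

row 12: T[12][8]=11·18150+157773=357423  T[12][9]=11·1320+18150=32670  T[12][10]=11·55+1320=1925  T[12][11]=11·1+55=66  T[12][12]=11·0+1=1
row 13: T[13][9]=12·32670+357423=749463  T[13][10]=12·1925+32670=55770  T[13][11]=12·66+1925=2717  T[13][12]=12·1+66=78
row 14: T[14][10]=13·55770+749463=1474473  T[14][11]=13·2717+55770=91091  T[14][12]=13·78+2717=3731
Read c(14,10) = 1474473, c(14,11) = 91091, c(14,12) = 3731.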